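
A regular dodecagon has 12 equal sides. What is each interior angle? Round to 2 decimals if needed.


Shape: regular dodecagon (12 sides)
Formula: interior angle = (n - 2) * 180 / n
(n - 2) = 10
(n - 2) * 180 = 1800
angle = 1800 / 12
angle = 150
150 degrees


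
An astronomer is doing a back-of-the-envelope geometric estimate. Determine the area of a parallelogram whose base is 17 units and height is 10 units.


Shape: parallelogram
Base b = 17 units, Height h = 10 units
Formula: A = b * h
A = 17 * 10
A = 170
170 units^2


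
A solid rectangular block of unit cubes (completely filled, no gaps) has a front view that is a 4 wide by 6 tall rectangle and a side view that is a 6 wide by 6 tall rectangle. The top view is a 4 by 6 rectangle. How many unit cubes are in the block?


Orthographic views of a solid rectangular block:
Front view 4 x 6 -> length = 4, height = 6
Side view 6 x 6 -> width = 6, height = 6 (consistent)
Top view 4 x 6 -> confirms length = 4, width = 6
The block is 4 x 6 x 6.
Total unit cubes = 4 * 6 * 6 = 144
144 unit cubes


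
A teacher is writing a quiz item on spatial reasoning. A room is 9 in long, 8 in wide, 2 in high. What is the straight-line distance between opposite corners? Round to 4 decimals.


Shape: rectangular box (space diagonal)
l = 9 in, w = 8 in, h = 2 in
Visualize: the diagonal of the base, then a right triangle with that diagonal and the height.
Formula: d = sqrt(l^2 + w^2 + h^2)
l^2 + w^2 + h^2 = 81 + 64 + 4 = 149
d = sqrt(149)
d = 12.2066
12.2066 in


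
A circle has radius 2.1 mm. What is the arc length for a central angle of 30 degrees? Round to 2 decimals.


Shape: circular arc
Radius r = 2.1 mm, Angle = 30 degrees
Formula: L = (angle/360) * 2 * pi * r
2 * pi * r = 4.2 * pi
L = (30/360) * 4.2 * pi
L = 0.35 * pi
L = 1.1
1.1 mm


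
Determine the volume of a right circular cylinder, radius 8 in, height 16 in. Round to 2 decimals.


Shape: cylinder
Radius r = 8 in, Height h = 16 in
Formula: V = pi * r^2 * h
r^2 = 64
V = pi * 64 * 16
V = 1024 * pi
V = 3216.99
3216.99 in^3


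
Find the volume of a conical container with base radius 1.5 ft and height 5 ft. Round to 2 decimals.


Shape: cone
Radius r = 1.5 ft, Height h = 5 ft
Formula: V = (1/3) * pi * r^2 * h
r^2 = 2.25
pi * r^2 * h = pi * 2.25 * 5 = 11.25 * pi
V = 11.25 * pi / 3
V = 11.78
11.78 ft^3


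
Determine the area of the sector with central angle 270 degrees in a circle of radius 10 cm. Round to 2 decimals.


Shape: circular sector
Radius r = 10 cm, Angle = 270 degrees
Formula: A = (angle/360) * pi * r^2
r^2 = 100
Fraction of circle = 270/360
A = (270/360) * pi * 100
A = 75 * pi
A = 235.62
235.62 cm^2


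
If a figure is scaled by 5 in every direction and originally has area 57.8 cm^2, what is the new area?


Linear scale factor k = 5
Original area = 57.8 cm^2
Rule: under a linear scaling by k, areas scale by k^2.
k^2 = 5^2 = 25
New area = 57.8 * 25
New area = 1445
1445 cm^2


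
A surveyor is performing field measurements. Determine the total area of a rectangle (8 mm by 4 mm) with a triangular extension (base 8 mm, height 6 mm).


Composite shape: rectangle + triangle
Rectangle area = 8 * 4 = 32
Triangle area = 0.5 * 8 * 6 = 24
Total = 32 + 24
Total = 56
56 mm^2


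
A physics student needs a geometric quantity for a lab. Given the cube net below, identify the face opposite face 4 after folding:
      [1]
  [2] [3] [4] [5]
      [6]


Net: cross layout. Take square 3 as the base (bottom).
Fold the four squares in the horizontal row up around 3: 2 -> left, 4 -> right, 5 wraps to the top.
Fold 1 and 6 up from 3: 1 -> back, 6 -> front.
Opposite pairs are therefore: (1, 6), (2, 4), (3, 5).
Face 4 is opposite face 2.
face 2


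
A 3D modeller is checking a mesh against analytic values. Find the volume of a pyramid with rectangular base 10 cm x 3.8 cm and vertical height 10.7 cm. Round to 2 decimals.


Shape: rectangular pyramid
Base: 10 cm x 3.8 cm, Height h = 10.7 cm
Formula: V = (1/3) * base_area * h
base_area = 10 * 3.8 = 38
base_area * h = 38 * 10.7 = 406.6
V = 406.6 / 3
V = 135.53
135.53 cm^3


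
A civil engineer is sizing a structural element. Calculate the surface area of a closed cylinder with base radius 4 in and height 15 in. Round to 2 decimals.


Shape: closed cylinder
Radius r = 4 in, Height h = 15 in
Formula: SA = 2*pi*r^2 + 2*pi*r*h = 2*pi*r*(r + h)
r + h = 19
2 * r * (r + h) = 2 * 4 * 19 = 152
SA = 152 * pi
SA = 477.52
477.52 in^2


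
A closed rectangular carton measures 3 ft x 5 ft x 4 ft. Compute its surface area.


Shape: rectangular prism
l = 3 ft, w = 5 ft, h = 4 ft
Formula: SA = 2(lw + lh + wh)
lw = 15, lh = 12, wh = 20
lw + lh + wh = 47
SA = 2 * 47
SA = 94
94 ft^2


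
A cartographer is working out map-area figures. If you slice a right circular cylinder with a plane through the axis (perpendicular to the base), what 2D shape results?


Solid: right circular cylinder
Cutting plane: through the axis (perpendicular to the base)
Visualize the intersection of the plane with the solid's surface.
The boundary of the cut region is a rectangle.
rectangle


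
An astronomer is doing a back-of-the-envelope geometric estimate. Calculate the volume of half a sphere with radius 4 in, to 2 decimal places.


Shape: hemisphere (half of a sphere)
Radius r = 4 in
Formula: V = (1/2) * (4/3) * pi * r^3 = (2/3) * pi * r^3
r^3 = 64
(2/3) * 64 = 42.666667
V = 42.666667 * pi
V = 134.04
134.04 in^3


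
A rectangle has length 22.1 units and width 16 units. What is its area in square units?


Shape: rectangle
Length l = 22.1 units, Width w = 16 units
Formula: A = l * w
A = 22.1 * 16
A = 353.6
353.6 units^2


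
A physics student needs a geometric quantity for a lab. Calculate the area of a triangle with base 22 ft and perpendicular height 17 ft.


Shape: triangle
Base b = 22 ft, Height h = 17 ft
Formula: A = (1/2) * b * h
A = 0.5 * 22 * 17
A = 0.5 * 374
A = 187
187 ft^2


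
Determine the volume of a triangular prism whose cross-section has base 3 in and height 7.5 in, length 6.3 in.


Shape: triangular prism
Triangle base = 3 in, triangle height = 7.5 in, prism length L = 6.3 in
Formula: V = (1/2 * b * h_tri) * L
Cross-section area = 0.5 * 3 * 7.5 = 11.25
V = 11.25 * 6.3
V = 70.875
70.875 in^3


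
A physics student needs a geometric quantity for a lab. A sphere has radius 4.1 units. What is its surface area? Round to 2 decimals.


Shape: sphere
Radius r = 4.1 units
Formula: SA = 4 * pi * r^2
r^2 = 16.81
SA = 4 * pi * 16.81
SA = 67.24 * pi
SA = 211.24
211.24 units^2


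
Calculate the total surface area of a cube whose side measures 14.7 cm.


Shape: cube
Side s = 14.7 cm
A cube has 6 square faces.
Formula: SA = 6 * s^2
s^2 = 216.09
SA = 6 * 216.09
SA = 1296.54
1296.54 cm^2


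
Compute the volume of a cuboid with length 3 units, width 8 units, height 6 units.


Shape: rectangular prism
l = 3 units, w = 8 units, h = 6 units
Formula: V = l * w * h
V = 3 * 8 * 6
V = 24 * 6
V = 144
144 units^3


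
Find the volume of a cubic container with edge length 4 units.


Shape: cube
Side s = 4 units
Formula: V = s^3
V = 4 * 4 * 4
V = 16 * 4
V = 64
64 units^3


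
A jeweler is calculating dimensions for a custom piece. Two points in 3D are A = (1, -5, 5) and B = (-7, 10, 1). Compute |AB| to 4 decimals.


3D distance between two points
P1 = (1, -5, 5), P2 = (-7, 10, 1)
Formula: d = sqrt((x2-x1)^2 + (y2-y1)^2 + (z2-z1)^2)
dx = -7 - 1 = -8
dy = 10 - -5 = 15
dz = 1 - 5 = -4
dx^2 + dy^2 + dz^2 = 64 + 225 + 16 = 305
d = sqrt(305)
d = 17.4642
17.4642 units


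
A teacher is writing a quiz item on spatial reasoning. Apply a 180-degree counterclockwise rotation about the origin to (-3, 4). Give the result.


Transformation: rotation about the origin
Original point: (-3, 4)
Rule for 180 deg: (x, y) -> (-x, -y)
Apply: (-3, 4) -> (3, -4)
(3, -4)


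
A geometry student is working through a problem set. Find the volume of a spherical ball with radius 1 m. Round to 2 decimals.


Shape: sphere
Radius r = 1 m
Formula: V = (4/3) * pi * r^3
r^3 = 1
(4/3) * 1 = 1.333333
V = 1.333333 * pi
V = 4.19
4.19 m^3


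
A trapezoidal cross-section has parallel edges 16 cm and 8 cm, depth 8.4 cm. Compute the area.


Shape: trapezoid
Parallel sides a = 16 cm, b = 8 cm; Height h = 8.4 cm
Formula: A = (a + b) * h / 2
a + b = 16 + 8 = 24
A = 24 * 8.4 / 2
A = 201.6 / 2
A = 100.8
100.8 cm^2


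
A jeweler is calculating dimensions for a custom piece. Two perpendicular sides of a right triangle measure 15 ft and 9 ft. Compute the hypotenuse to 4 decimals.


Shape: right triangle
Legs a = 15 ft, b = 9 ft
Formula: c = sqrt(a^2 + b^2)
a^2 = 225, b^2 = 81
a^2 + b^2 = 306
c = sqrt(306)
c = 17.4929
17.4929 ft


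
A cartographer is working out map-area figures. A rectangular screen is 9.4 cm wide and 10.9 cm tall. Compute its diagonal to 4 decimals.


Shape: rectangle (diagonal via Pythagoras)
Sides: 9.4 cm and 10.9 cm
Formula: d = sqrt(l^2 + w^2)
l^2 = 88.36, w^2 = 118.81
l^2 + w^2 = 207.17
d = sqrt(207.17)
d = 14.3934
14.3934 cm


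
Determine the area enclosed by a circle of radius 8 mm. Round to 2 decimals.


Shape: circle
Radius r = 8 mm
Formula: A = pi * r^2
r^2 = 8^2 = 64
A = pi * 64
A = 201.06
201.06 mm^2


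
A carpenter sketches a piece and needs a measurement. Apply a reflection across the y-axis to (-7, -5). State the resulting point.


Transformation: reflection
Original point: (-7, -5)
Rule for reflection over the y-axis: (x, y) -> (-x, y)
Apply: (-7, -5) -> (7, -5)
(7, -5)


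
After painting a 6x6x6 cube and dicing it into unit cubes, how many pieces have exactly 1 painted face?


Large cube: 6 x 6 x 6, cut into unit cubes.
n = 6, so n - 2 = 4
Cubes with 1 painted face lie in the interior of each face.
A cube has 6 faces; each contributes (n - 2)^2 = 16 such cubes.
Count = 6 * 16 = 96
96 unit cubes


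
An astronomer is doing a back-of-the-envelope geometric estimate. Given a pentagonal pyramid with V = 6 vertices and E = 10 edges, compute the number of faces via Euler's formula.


Polyhedron: pentagonal pyramid
Euler's formula for convex polyhedra: V - E + F = 2
Given: V = 6 vertices and E = 10 edges
Solve for F:
F = 2 + E - V = 2 + 10 - 6 = 6
6 faces


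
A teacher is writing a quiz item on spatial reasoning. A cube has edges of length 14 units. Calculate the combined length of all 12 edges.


Shape: cube
Side s = 14 units
A cube has 12 edges, all equal.
Formula: total edge length = 12 * s
Total = 12 * 14
Total = 168
168 units


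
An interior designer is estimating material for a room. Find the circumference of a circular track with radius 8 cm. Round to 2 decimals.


Shape: circle
Radius r = 8 cm
Formula: C = 2 * pi * r
C = 2 * pi * 8
C = 16 * pi
C = 50.27
50.27 cm


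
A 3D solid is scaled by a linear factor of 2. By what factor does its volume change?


Linear scale factor k = 2
Rule: under a linear scaling by k, volumes scale by k^3.
k^3 = 2 * 2 * 2
k^3 = 4 * 2
k^3 = 8
Volume scales by a factor of 8.
8 (dimensionless)


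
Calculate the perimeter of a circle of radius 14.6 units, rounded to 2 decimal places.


Shape: circle
Radius r = 14.6 units
Formula: C = 2 * pi * r
C = 2 * pi * 14.6
C = 29.2 * pi
C = 91.73
91.73 units


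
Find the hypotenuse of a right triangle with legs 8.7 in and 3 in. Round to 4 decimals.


Shape: right triangle
Legs a = 8.7 in, b = 3 in
Formula: c = sqrt(a^2 + b^2)
a^2 = 75.69, b^2 = 9
a^2 + b^2 = 84.69
c = sqrt(84.69)
c = 9.2027
9.2027 in


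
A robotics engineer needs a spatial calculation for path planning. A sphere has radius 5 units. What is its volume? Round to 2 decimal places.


Shape: sphere
Radius r = 5 units
Formula: V = (4/3) * pi * r^3
r^3 = 125
(4/3) * 125 = 166.666667
V = 166.666667 * pi
V = 523.6
523.6 units^3


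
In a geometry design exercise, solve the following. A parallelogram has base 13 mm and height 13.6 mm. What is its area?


Shape: parallelogram
Base b = 13 mm, Height h = 13.6 mm
Formula: A = b * h
A = 13 * 13.6
A = 176.8
176.8 mm^2


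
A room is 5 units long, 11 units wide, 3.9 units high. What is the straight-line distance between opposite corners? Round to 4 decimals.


Shape: rectangular box (space diagonal)
l = 5 units, w = 11 units, h = 3.9 units
Visualize: the diagonal of the base, then a right triangle with that diagonal and the height.
Formula: d = sqrt(l^2 + w^2 + h^2)
l^2 + w^2 + h^2 = 25 + 121 + 15.21 = 161.21
d = sqrt(161.21)
d = 12.6969
12.6969 units


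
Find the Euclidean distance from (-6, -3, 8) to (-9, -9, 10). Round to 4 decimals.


3D distance between two points
P1 = (-6, -3, 8), P2 = (-9, -9, 10)
Formula: d = sqrt((x2-x1)^2 + (y2-y1)^2 + (z2-z1)^2)
dx = -9 - -6 = -3
dy = -9 - -3 = -6
dz = 10 - 8 = 2
dx^2 + dy^2 + dz^2 = 9 + 36 + 4 = 49
d = sqrt(49)
d = 7.0
7 units


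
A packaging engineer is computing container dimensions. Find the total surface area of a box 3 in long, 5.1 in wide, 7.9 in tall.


Shape: rectangular prism
l = 3 in, w = 5.1 in, h = 7.9 in
Formula: SA = 2(lw + lh + wh)
lw = 15.3, lh = 23.7, wh = 40.29
lw + lh + wh = 79.29
SA = 2 * 79.29
SA = 158.58
158.58 in^2


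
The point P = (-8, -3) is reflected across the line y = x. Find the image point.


Transformation: reflection
Original point: (-8, -3)
Rule for reflection over y = x: (x, y) -> (y, x)
Apply: (-8, -3) -> (-3, -8)
(-3, -8)


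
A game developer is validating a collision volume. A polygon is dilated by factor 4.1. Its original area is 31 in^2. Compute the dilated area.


Linear scale factor k = 4.1
Original area = 31 in^2
Rule: under a linear scaling by k, areas scale by k^2.
k^2 = 4.1^2 = 16.81
New area = 31 * 16.81
New area = 521.11
521.11 in^2


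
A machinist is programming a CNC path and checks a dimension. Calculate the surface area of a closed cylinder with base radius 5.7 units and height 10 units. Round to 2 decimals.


Shape: closed cylinder
Radius r = 5.7 units, Height h = 10 units
Formula: SA = 2*pi*r^2 + 2*pi*r*h = 2*pi*r*(r + h)
r + h = 15.7
2 * r * (r + h) = 2 * 5.7 * 15.7 = 178.98
SA = 178.98 * pi
SA = 562.28
562.28 units^2


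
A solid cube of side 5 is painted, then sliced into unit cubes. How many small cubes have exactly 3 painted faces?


Large cube: 5 x 5 x 5, cut into unit cubes.
Cubes with 3 painted faces are at the corners. A cube always has 8 corners.
Count = 8
8 unit cubes


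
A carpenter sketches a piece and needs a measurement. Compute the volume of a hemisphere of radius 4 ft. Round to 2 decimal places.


Shape: hemisphere (half of a sphere)
Radius r = 4 ft
Formula: V = (1/2) * (4/3) * pi * r^3 = (2/3) * pi * r^3
r^3 = 64
(2/3) * 64 = 42.666667
V = 42.666667 * pi
V = 134.04
134.04 ft^3


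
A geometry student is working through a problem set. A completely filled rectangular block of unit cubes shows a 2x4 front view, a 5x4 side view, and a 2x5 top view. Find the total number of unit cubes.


Orthographic views of a solid rectangular block:
Front view 2 x 4 -> length = 2, height = 4
Side view 5 x 4 -> width = 5, height = 4 (consistent)
Top view 2 x 5 -> confirms length = 2, width = 5
The block is 2 x 5 x 4.
Total unit cubes = 2 * 5 * 4 = 40
40 unit cubes


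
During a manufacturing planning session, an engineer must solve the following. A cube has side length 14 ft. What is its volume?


Shape: cube
Side s = 14 ft
Formula: V = s^3
V = 14 * 14 * 14
V = 196 * 14
V = 2744
2744 ft^3


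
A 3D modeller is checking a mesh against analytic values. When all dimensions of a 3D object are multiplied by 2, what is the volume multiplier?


Linear scale factor k = 2
Rule: under a linear scaling by k, volumes scale by k^3.
k^3 = 2 * 2 * 2
k^3 = 4 * 2
k^3 = 8
Volume scales by a factor of 8.
8 (dimensionless)


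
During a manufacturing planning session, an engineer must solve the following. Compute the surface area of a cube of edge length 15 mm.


Shape: cube
Side s = 15 mm
A cube has 6 square faces.
Formula: SA = 6 * s^2
s^2 = 225
SA = 6 * 225
SA = 1350
1350 mm^2


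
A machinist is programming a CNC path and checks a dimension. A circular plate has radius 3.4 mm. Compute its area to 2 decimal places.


Shape: circle
Radius r = 3.4 mm
Formula: A = pi * r^2
r^2 = 3.4^2 = 11.56
A = pi * 11.56
A = 36.32
36.32 mm^2


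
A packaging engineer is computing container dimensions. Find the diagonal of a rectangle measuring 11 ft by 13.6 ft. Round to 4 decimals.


Shape: rectangle (diagonal via Pythagoras)
Sides: 11 ft and 13.6 ft
Formula: d = sqrt(l^2 + w^2)
l^2 = 121, w^2 = 184.96
l^2 + w^2 = 305.96
d = sqrt(305.96)
d = 17.4917
17.4917 ft


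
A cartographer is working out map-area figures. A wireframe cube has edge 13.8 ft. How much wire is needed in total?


Shape: cube
Side s = 13.8 ft
A cube has 12 edges, all equal.
Formula: total edge length = 12 * s
Total = 12 * 13.8
Total = 165.6
165.6 ft


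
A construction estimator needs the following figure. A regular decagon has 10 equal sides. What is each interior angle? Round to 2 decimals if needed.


Shape: regular decagon (10 sides)
Formula: interior angle = (n - 2) * 180 / n
(n - 2) = 8
(n - 2) * 180 = 1440
angle = 1440 / 10
angle = 144
144 degrees


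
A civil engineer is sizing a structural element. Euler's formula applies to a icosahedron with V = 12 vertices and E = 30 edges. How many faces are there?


Polyhedron: icosahedron
Euler's formula for convex polyhedra: V - E + F = 2
Given: V = 12 vertices and E = 30 edges
Solve for F:
F = 2 + E - V = 2 + 30 - 12 = 20
20 faces


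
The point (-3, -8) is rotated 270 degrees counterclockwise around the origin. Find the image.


Transformation: rotation about the origin
Original point: (-3, -8)
Rule for 270 deg counterclockwise: (x, y) -> (y, -x)
Apply: (-3, -8) -> (-8, 3)
(-8, 3)


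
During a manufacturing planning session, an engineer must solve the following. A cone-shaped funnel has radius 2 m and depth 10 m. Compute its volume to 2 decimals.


Shape: cone
Radius r = 2 m, Height h = 10 m
Formula: V = (1/3) * pi * r^2 * h
r^2 = 4
pi * r^2 * h = pi * 4 * 10 = 40 * pi
V = 40 * pi / 3
V = 41.89
41.89 m^3


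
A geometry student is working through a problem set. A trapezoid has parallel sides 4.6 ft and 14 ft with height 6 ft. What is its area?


Shape: trapezoid
Parallel sides a = 4.6 ft, b = 14 ft; Height h = 6 ft
Formula: A = (a + b) * h / 2
a + b = 4.6 + 14 = 18.6
A = 18.6 * 6 / 2
A = 111.6 / 2
A = 55.8
55.8 ft^2


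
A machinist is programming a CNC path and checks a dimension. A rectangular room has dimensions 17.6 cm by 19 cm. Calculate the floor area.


Shape: rectangle
Length l = 17.6 cm, Width w = 19 cm
Formula: A = l * w
A = 17.6 * 19
A = 334.4
334.4 cm^2


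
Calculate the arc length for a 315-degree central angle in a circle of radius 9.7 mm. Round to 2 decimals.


Shape: circular arc
Radius r = 9.7 mm, Angle = 315 degrees
Formula: L = (angle/360) * 2 * pi * r
2 * pi * r = 19.4 * pi
L = (315/360) * 19.4 * pi
L = 16.975 * pi
L = 53.33
53.33 mm


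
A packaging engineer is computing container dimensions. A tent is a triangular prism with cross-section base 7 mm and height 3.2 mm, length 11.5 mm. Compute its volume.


Shape: triangular prism
Triangle base = 7 mm, triangle height = 3.2 mm, prism length L = 11.5 mm
Formula: V = (1/2 * b * h_tri) * L
Cross-section area = 0.5 * 7 * 3.2 = 11.2
V = 11.2 * 11.5
V = 128.8
128.8 mm^3


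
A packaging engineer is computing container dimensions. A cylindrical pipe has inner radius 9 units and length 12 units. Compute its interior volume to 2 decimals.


Shape: cylinder
Radius r = 9 units, Height h = 12 units
Formula: V = pi * r^2 * h
r^2 = 81
V = pi * 81 * 12
V = 972 * pi
V = 3053.63
3053.63 units^3


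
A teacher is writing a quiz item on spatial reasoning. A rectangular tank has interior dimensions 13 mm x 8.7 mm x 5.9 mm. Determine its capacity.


Shape: rectangular prism
l = 13 mm, w = 8.7 mm, h = 5.9 mm
Formula: V = l * w * h
V = 13 * 8.7 * 5.9
V = 113.1 * 5.9
V = 667.29
667.29 mm^3


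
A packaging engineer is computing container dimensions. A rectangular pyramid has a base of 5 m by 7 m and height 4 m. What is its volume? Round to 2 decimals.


Shape: rectangular pyramid
Base: 5 m x 7 m, Height h = 4 m
Formula: V = (1/3) * base_area * h
base_area = 5 * 7 = 35
base_area * h = 35 * 4 = 140
V = 140 / 3
V = 46.67
46.67 m^3


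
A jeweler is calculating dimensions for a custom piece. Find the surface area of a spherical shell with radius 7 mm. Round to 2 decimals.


Shape: sphere
Radius r = 7 mm
Formula: SA = 4 * pi * r^2
r^2 = 49
SA = 4 * pi * 49
SA = 196 * pi
SA = 615.75
615.75 mm^2


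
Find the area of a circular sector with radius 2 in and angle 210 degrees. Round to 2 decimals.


Shape: circular sector
Radius r = 2 in, Angle = 210 degrees
Formula: A = (angle/360) * pi * r^2
r^2 = 4
Fraction of circle = 210/360
A = (210/360) * pi * 4
A = 2.333333 * pi
A = 7.33
7.33 in^2


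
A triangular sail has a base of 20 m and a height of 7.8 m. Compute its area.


Shape: triangle
Base b = 20 m, Height h = 7.8 m
Formula: A = (1/2) * b * h
A = 0.5 * 20 * 7.8
A = 0.5 * 156
A = 78
78 m^2


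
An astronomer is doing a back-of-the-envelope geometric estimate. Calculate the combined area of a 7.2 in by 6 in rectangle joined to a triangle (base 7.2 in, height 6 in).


Composite shape: rectangle + triangle
Rectangle area = 7.2 * 6 = 43.2
Triangle area = 0.5 * 7.2 * 6 = 21.6
Total = 43.2 + 21.6
Total = 64.8
64.8 in^2


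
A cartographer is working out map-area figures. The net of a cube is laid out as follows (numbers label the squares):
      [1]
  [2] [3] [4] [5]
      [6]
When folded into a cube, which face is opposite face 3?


Net: cross layout. Take square 3 as the base (bottom).
Fold the four squares in the horizontal row up around 3: 2 -> left, 4 -> right, 5 wraps to the top.
Fold 1 and 6 up from 3: 1 -> back, 6 -> front.
Opposite pairs are therefore: (1, 6), (2, 4), (3, 5).
Face 3 is opposite face 5.
face 5


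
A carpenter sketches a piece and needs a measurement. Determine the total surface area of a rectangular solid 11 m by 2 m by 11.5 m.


Shape: rectangular prism
l = 11 m, w = 2 m, h = 11.5 m
Formula: SA = 2(lw + lh + wh)
lw = 22, lh = 126.5, wh = 23
lw + lh + wh = 171.5
SA = 2 * 171.5
SA = 343
343 m^2


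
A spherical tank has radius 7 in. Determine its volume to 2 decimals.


Shape: sphere
Radius r = 7 in
Formula: V = (4/3) * pi * r^3
r^3 = 343
(4/3) * 343 = 457.333333
V = 457.333333 * pi
V = 1436.76
1436.76 in^3


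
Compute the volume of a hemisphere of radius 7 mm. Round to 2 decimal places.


Shape: hemisphere (half of a sphere)
Radius r = 7 mm
Formula: V = (1/2) * (4/3) * pi * r^3 = (2/3) * pi * r^3
r^3 = 343
(2/3) * 343 = 228.666667
V = 228.666667 * pi
V = 718.38
718.38 mm^3


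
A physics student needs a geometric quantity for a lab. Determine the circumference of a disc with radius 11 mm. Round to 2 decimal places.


Shape: circle
Radius r = 11 mm
Formula: C = 2 * pi * r
C = 2 * pi * 11
C = 22 * pi
C = 69.12
69.12 mm


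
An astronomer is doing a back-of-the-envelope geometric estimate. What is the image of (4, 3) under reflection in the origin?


Transformation: reflection
Original point: (4, 3)
Rule for reflection through the origin: (x, y) -> (-x, -y)
Apply: (4, 3) -> (-4, -3)
(-4, -3)


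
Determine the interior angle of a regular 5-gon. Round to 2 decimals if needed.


Shape: regular pentagon (5 sides)
Formula: interior angle = (n - 2) * 180 / n
(n - 2) = 3
(n - 2) * 180 = 540
angle = 540 / 5
angle = 108
108 degrees


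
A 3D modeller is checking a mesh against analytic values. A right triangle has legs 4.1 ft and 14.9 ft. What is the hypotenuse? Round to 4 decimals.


Shape: right triangle
Legs a = 4.1 ft, b = 14.9 ft
Formula: c = sqrt(a^2 + b^2)
a^2 = 16.81, b^2 = 222.01
a^2 + b^2 = 238.82
c = sqrt(238.82)
c = 15.4538
15.4538 ft


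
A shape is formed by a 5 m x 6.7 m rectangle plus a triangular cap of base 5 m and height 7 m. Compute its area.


Composite shape: rectangle + triangle
Rectangle area = 5 * 6.7 = 33.5
Triangle area = 0.5 * 5 * 7 = 17.5
Total = 33.5 + 17.5
Total = 51
51 m^2


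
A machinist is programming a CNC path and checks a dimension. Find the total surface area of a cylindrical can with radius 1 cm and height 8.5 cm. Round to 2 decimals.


Shape: closed cylinder
Radius r = 1 cm, Height h = 8.5 cm
Formula: SA = 2*pi*r^2 + 2*pi*r*h = 2*pi*r*(r + h)
r + h = 9.5
2 * r * (r + h) = 2 * 1 * 9.5 = 19
SA = 19 * pi
SA = 59.69
59.69 cm^2


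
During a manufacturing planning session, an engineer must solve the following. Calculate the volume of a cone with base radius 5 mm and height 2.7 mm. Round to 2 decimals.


Shape: cone
Radius r = 5 mm, Height h = 2.7 mm
Formula: V = (1/3) * pi * r^2 * h
r^2 = 25
pi * r^2 * h = pi * 25 * 2.7 = 67.5 * pi
V = 67.5 * pi / 3
V = 70.69
70.69 mm^3


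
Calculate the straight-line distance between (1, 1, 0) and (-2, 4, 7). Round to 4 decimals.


3D distance between two points
P1 = (1, 1, 0), P2 = (-2, 4, 7)
Formula: d = sqrt((x2-x1)^2 + (y2-y1)^2 + (z2-z1)^2)
dx = -2 - 1 = -3
dy = 4 - 1 = 3
dz = 7 - 0 = 7
dx^2 + dy^2 + dz^2 = 9 + 9 + 49 = 67
d = sqrt(67)
d = 8.1854
8.1854 units


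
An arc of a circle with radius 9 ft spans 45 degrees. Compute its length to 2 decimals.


Shape: circular arc
Radius r = 9 ft, Angle = 45 degrees
Formula: L = (angle/360) * 2 * pi * r
2 * pi * r = 18 * pi
L = (45/360) * 18 * pi
L = 2.25 * pi
L = 7.07
7.07 ft


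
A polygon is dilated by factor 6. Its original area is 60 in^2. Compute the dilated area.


Linear scale factor k = 6
Original area = 60 in^2
Rule: under a linear scaling by k, areas scale by k^2.
k^2 = 6^2 = 36
New area = 60 * 36
New area = 2160
2160 in^2


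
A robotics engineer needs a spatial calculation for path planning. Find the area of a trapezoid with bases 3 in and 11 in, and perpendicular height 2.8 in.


Shape: trapezoid
Parallel sides a = 3 in, b = 11 in; Height h = 2.8 in
Formula: A = (a + b) * h / 2
a + b = 3 + 11 = 14
A = 14 * 2.8 / 2
A = 39.2 / 2
A = 19.6
19.6 in^2


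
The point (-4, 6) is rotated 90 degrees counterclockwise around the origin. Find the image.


Transformation: rotation about the origin
Original point: (-4, 6)
Rule for 90 deg counterclockwise: (x, y) -> (-y, x)
Apply: (-4, 6) -> (-6, -4)
(-6, -4)


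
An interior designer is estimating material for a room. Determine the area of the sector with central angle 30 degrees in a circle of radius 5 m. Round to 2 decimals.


Shape: circular sector
Radius r = 5 m, Angle = 30 degrees
Formula: A = (angle/360) * pi * r^2
r^2 = 25
Fraction of circle = 30/360
A = (30/360) * pi * 25
A = 2.083333 * pi
A = 6.54
6.54 m^2


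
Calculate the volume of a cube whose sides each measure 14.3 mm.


Shape: cube
Side s = 14.3 mm
Formula: V = s^3
V = 14.3 * 14.3 * 14.3
V = 204.49 * 14.3
V = 2924.207
2924.207 mm^3


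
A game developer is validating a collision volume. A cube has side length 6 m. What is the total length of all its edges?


Shape: cube
Side s = 6 m
A cube has 12 edges, all equal.
Formula: total edge length = 12 * s
Total = 12 * 6
Total = 72
72 m


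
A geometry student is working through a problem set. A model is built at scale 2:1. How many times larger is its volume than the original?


Linear scale factor k = 2
Rule: under a linear scaling by k, volumes scale by k^3.
k^3 = 2 * 2 * 2
k^3 = 4 * 2
k^3 = 8
Volume scales by a factor of 8.
8 (dimensionless)


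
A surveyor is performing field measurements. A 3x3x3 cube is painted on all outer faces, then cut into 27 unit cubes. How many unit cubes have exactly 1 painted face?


Large cube: 3 x 3 x 3, cut into unit cubes.
n = 3, so n - 2 = 1
Cubes with 1 painted face lie in the interior of each face.
A cube has 6 faces; each contributes (n - 2)^2 = 1 such cubes.
Count = 6 * 1 = 6
6 unit cubes


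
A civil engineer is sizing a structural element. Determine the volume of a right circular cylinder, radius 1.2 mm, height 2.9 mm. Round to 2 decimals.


Shape: cylinder
Radius r = 1.2 mm, Height h = 2.9 mm
Formula: V = pi * r^2 * h
r^2 = 1.44
V = pi * 1.44 * 2.9
V = 4.176 * pi
V = 13.12
13.12 mm^3


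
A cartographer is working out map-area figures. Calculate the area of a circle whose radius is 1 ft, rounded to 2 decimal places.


Shape: circle
Radius r = 1 ft
Formula: A = pi * r^2
r^2 = 1^2 = 1
A = pi * 1
A = 3.14
3.14 ft^2


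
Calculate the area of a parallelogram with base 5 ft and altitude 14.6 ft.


Shape: parallelogram
Base b = 5 ft, Height h = 14.6 ft
Formula: A = b * h
A = 5 * 14.6
A = 73
73 ft^2


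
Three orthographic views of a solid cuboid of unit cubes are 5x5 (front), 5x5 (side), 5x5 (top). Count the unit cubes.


Orthographic views of a solid rectangular block:
Front view 5 x 5 -> length = 5, height = 5
Side view 5 x 5 -> width = 5, height = 5 (consistent)
Top view 5 x 5 -> confirms length = 5, width = 5
The block is 5 x 5 x 5.
Total unit cubes = 5 * 5 * 5 = 125
125 unit cubes


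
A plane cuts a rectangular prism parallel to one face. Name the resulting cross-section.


Solid: rectangular prism
Cutting plane: parallel to one face
Visualize the intersection of the plane with the solid's surface.
The boundary of the cut region is a rectangle.
rectangle


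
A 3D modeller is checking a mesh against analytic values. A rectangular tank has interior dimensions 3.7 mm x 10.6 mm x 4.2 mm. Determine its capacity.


Shape: rectangular prism
l = 3.7 mm, w = 10.6 mm, h = 4.2 mm
Formula: V = l * w * h
V = 3.7 * 10.6 * 4.2
V = 39.22 * 4.2
V = 164.724
164.724 mm^3


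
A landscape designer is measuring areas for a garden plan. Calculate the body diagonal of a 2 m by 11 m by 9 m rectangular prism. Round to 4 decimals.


Shape: rectangular box (space diagonal)
l = 2 m, w = 11 m, h = 9 m
Visualize: the diagonal of the base, then a right triangle with that diagonal and the height.
Formula: d = sqrt(l^2 + w^2 + h^2)
l^2 + w^2 + h^2 = 4 + 121 + 81 = 206
d = sqrt(206)
d = 14.3527
14.3527 m


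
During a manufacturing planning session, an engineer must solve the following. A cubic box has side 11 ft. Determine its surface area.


Shape: cube
Side s = 11 ft
A cube has 6 square faces.
Formula: SA = 6 * s^2
s^2 = 121
SA = 6 * 121
SA = 726
726 ft^2


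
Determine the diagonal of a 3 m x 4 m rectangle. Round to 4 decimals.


Shape: rectangle (diagonal via Pythagoras)
Sides: 3 m and 4 m
Formula: d = sqrt(l^2 + w^2)
l^2 = 9, w^2 = 16
l^2 + w^2 = 25
d = sqrt(25)
d = 5.0
5 m


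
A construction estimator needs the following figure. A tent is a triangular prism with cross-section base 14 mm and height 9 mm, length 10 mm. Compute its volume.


Shape: triangular prism
Triangle base = 14 mm, triangle height = 9 mm, prism length L = 10 mm
Formula: V = (1/2 * b * h_tri) * L
Cross-section area = 0.5 * 14 * 9 = 63
V = 63 * 10
V = 630
630 mm^3


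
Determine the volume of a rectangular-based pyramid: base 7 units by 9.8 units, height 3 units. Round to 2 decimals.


Shape: rectangular pyramid
Base: 7 units x 9.8 units, Height h = 3 units
Formula: V = (1/3) * base_area * h
base_area = 7 * 9.8 = 68.6
base_area * h = 68.6 * 3 = 205.8
V = 205.8 / 3
V = 68.6
68.6 units^3


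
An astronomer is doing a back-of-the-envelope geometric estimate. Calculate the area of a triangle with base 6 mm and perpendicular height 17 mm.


Shape: triangle
Base b = 6 mm, Height h = 17 mm
Formula: A = (1/2) * b * h
A = 0.5 * 6 * 17
A = 0.5 * 102
A = 51
51 mm^2


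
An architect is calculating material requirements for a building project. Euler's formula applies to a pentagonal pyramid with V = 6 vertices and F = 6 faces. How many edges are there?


Polyhedron: pentagonal pyramid
Euler's formula for convex polyhedra: V - E + F = 2
Given: V = 6 vertices and F = 6 faces
Solve for E:
E = V + F - 2 = 6 + 6 - 2 = 10
10 edges


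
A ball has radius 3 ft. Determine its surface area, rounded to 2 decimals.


Shape: sphere
Radius r = 3 ft
Formula: SA = 4 * pi * r^2
r^2 = 9
SA = 4 * pi * 9
SA = 36 * pi
SA = 113.1
113.1 ft^2


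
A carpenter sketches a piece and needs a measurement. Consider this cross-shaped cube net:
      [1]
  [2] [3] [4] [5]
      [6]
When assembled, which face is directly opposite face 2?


Net: cross layout. Take square 3 as the base (bottom).
Fold the four squares in the horizontal row up around 3: 2 -> left, 4 -> right, 5 wraps to the top.
Fold 1 and 6 up from 3: 1 -> back, 6 -> front.
Opposite pairs are therefore: (1, 6), (2, 4), (3, 5).
Face 2 is opposite face 4.
face 4


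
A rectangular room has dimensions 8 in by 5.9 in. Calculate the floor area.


Shape: rectangle
Length l = 8 in, Width w = 5.9 in
Formula: A = l * w
A = 8 * 5.9
A = 47.2
47.2 in^2


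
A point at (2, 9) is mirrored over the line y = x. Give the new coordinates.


Transformation: reflection
Original point: (2, 9)
Rule for reflection over y = x: (x, y) -> (y, x)
Apply: (2, 9) -> (9, 2)
(9, 2)


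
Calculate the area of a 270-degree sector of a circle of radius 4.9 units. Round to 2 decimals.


Shape: circular sector
Radius r = 4.9 units, Angle = 270 degrees
Formula: A = (angle/360) * pi * r^2
r^2 = 24.01
Fraction of circle = 270/360
A = (270/360) * pi * 24.01
A = 18.0075 * pi
A = 56.57
56.57 units^2


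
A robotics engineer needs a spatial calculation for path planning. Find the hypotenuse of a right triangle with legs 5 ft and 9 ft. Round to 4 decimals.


Shape: right triangle
Legs a = 5 ft, b = 9 ft
Formula: c = sqrt(a^2 + b^2)
a^2 = 25, b^2 = 81
a^2 + b^2 = 106
c = sqrt(106)
c = 10.2956
10.2956 ft


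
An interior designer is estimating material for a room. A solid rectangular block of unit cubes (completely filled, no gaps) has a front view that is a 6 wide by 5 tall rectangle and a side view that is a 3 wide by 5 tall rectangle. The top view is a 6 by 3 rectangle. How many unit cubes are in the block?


Orthographic views of a solid rectangular block:
Front view 6 x 5 -> length = 6, height = 5
Side view 3 x 5 -> width = 3, height = 5 (consistent)
Top view 6 x 3 -> confirms length = 6, width = 3
The block is 6 x 3 x 5.
Total unit cubes = 6 * 3 * 5 = 90
90 unit cubes


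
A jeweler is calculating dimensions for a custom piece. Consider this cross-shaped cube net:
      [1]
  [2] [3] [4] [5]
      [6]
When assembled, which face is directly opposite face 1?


Net: cross layout. Take square 3 as the base (bottom).
Fold the four squares in the horizontal row up around 3: 2 -> left, 4 -> right, 5 wraps to the top.
Fold 1 and 6 up from 3: 1 -> back, 6 -> front.
Opposite pairs are therefore: (1, 6), (2, 4), (3, 5).
Face 1 is opposite face 6.
face 6


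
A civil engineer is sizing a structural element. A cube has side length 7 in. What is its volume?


Shape: cube
Side s = 7 in
Formula: V = s^3
V = 7 * 7 * 7
V = 49 * 7
V = 343
343 in^3


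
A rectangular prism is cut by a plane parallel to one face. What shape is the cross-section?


Solid: rectangular prism
Cutting plane: parallel to one face
Visualize the intersection of the plane with the solid's surface.
The boundary of the cut region is a rectangle.
rectangle


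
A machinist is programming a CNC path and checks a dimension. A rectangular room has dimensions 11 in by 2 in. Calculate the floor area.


Shape: rectangle
Length l = 11 in, Width w = 2 in
Formula: A = l * w
A = 11 * 2
A = 22
22 in^2


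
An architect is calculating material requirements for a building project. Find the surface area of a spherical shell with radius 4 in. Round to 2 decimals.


Shape: sphere
Radius r = 4 in
Formula: SA = 4 * pi * r^2
r^2 = 16
SA = 4 * pi * 16
SA = 64 * pi
SA = 201.06
201.06 in^2


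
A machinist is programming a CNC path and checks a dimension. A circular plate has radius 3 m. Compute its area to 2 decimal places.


Shape: circle
Radius r = 3 m
Formula: A = pi * r^2
r^2 = 3^2 = 9
A = pi * 9
A = 28.27
28.27 m^2


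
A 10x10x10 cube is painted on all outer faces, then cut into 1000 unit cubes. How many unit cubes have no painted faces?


Large cube: 10 x 10 x 10, cut into unit cubes.
n = 10, so n - 2 = 8
Unpainted cubes form the interior (n - 2)^3 block.
(n - 2)^3 = 8^3 = 512
512 unit cubes


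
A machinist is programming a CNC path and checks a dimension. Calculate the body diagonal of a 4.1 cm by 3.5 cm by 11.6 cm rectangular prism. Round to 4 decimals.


Shape: rectangular box (space diagonal)
l = 4.1 cm, w = 3.5 cm, h = 11.6 cm
Visualize: the diagonal of the base, then a right triangle with that diagonal and the height.
Formula: d = sqrt(l^2 + w^2 + h^2)
l^2 + w^2 + h^2 = 16.81 + 12.25 + 134.56 = 163.62
d = sqrt(163.62)
d = 12.7914
12.7914 cm


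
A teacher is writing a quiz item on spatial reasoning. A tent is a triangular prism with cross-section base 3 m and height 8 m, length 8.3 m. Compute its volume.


Shape: triangular prism
Triangle base = 3 m, triangle height = 8 m, prism length L = 8.3 m
Formula: V = (1/2 * b * h_tri) * L
Cross-section area = 0.5 * 3 * 8 = 12
V = 12 * 8.3
V = 99.6
99.6 m^3


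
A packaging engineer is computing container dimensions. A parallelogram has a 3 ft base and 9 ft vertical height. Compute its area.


Shape: parallelogram
Base b = 3 ft, Height h = 9 ft
Formula: A = b * h
A = 3 * 9
A = 27
27 ft^2


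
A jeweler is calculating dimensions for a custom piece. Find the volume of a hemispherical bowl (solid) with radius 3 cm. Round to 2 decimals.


Shape: hemisphere (half of a sphere)
Radius r = 3 cm
Formula: V = (1/2) * (4/3) * pi * r^3 = (2/3) * pi * r^3
r^3 = 27
(2/3) * 27 = 18
V = 18 * pi
V = 56.55
56.55 cm^3


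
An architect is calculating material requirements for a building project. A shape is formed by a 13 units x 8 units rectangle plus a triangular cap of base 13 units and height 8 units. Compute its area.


Composite shape: rectangle + triangle
Rectangle area = 13 * 8 = 104
Triangle area = 0.5 * 13 * 8 = 52
Total = 104 + 52
Total = 156
156 units^2


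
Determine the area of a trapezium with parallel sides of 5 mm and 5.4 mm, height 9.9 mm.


Shape: trapezoid
Parallel sides a = 5 mm, b = 5.4 mm; Height h = 9.9 mm
Formula: A = (a + b) * h / 2
a + b = 5 + 5.4 = 10.4
A = 10.4 * 9.9 / 2
A = 102.96 / 2
A = 51.48
51.48 mm^2


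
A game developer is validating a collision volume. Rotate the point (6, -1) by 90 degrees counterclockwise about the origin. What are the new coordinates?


Transformation: rotation about the origin
Original point: (6, -1)
Rule for 90 deg counterclockwise: (x, y) -> (-y, x)
Apply: (6, -1) -> (1, 6)
(1, 6)


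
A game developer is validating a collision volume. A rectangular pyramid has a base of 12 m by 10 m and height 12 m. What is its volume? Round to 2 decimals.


Shape: rectangular pyramid
Base: 12 m x 10 m, Height h = 12 m
Formula: V = (1/3) * base_area * h
base_area = 12 * 10 = 120
base_area * h = 120 * 12 = 1440
V = 1440 / 3
V = 480
480 m^3


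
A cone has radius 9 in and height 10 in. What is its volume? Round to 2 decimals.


Shape: cone
Radius r = 9 in, Height h = 10 in
Formula: V = (1/3) * pi * r^2 * h
r^2 = 81
pi * r^2 * h = pi * 81 * 10 = 810 * pi
V = 810 * pi / 3
V = 848.23
848.23 in^3


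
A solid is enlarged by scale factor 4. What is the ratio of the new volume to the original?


Linear scale factor k = 4
Rule: under a linear scaling by k, volumes scale by k^3.
k^3 = 4 * 4 * 4
k^3 = 16 * 4
k^3 = 64
Volume scales by a factor of 64.
64 (dimensionless)


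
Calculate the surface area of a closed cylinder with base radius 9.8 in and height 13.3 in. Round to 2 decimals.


Shape: closed cylinder
Radius r = 9.8 in, Height h = 13.3 in
Formula: SA = 2*pi*r^2 + 2*pi*r*h = 2*pi*r*(r + h)
r + h = 23.1
2 * r * (r + h) = 2 * 9.8 * 23.1 = 452.76
SA = 452.76 * pi
SA = 1422.39
1422.39 in^2


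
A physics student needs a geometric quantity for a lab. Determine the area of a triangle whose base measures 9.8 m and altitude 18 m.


Shape: triangle
Base b = 9.8 m, Height h = 18 m
Formula: A = (1/2) * b * h
A = 0.5 * 9.8 * 18
A = 0.5 * 176.4
A = 88.2
88.2 m^2
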